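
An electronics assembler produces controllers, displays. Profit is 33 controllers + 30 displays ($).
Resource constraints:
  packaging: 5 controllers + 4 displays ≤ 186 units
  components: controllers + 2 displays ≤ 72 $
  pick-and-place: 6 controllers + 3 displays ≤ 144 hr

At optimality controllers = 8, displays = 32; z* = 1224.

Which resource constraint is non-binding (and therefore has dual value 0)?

packaging: 168/186 (slack 18)
components: 72/72 (binding)
pick-and-place: 144/144 (binding)
By complementary slackness, a constraint with positive slack has shadow price 0 → packaging.

packaging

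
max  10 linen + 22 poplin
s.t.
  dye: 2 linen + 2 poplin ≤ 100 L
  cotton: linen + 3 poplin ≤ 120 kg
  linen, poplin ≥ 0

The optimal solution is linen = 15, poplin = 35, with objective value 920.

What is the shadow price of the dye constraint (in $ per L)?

2

Check each constraint at x*: dye 100/100 (tight); cotton 120/120 (tight).
Dual feasibility on the basic columns requires 2·y_dye + 1·y_cotton = 10, 2·y_dye + 3·y_cotton = 22.
This yields shadow prices y_dye = 2, y_cotton = 6.
Shadow price of dye = 2.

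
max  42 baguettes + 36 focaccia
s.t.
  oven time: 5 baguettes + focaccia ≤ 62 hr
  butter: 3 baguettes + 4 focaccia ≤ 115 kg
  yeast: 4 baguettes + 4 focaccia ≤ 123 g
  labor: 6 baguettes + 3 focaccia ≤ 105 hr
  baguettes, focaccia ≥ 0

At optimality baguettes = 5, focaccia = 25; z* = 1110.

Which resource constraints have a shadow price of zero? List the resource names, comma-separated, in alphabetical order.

oven time: 50/62 (slack 12)
butter: 115/115 (binding)
yeast: 120/123 (slack 3)
labor: 105/105 (binding)
By complementary slackness, a constraint with positive slack has shadow price 0 → oven time, yeast.

oven time, yeast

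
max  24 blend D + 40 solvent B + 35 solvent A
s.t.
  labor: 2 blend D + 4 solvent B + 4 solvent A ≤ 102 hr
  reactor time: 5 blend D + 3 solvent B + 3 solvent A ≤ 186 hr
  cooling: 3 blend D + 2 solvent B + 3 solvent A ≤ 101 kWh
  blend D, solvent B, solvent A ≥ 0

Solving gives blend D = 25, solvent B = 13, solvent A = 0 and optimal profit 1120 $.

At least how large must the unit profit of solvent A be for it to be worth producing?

42

At the optimum: labor uses 102 of 102 (binding); reactor time uses 164 of 186 (slack = 22); cooling uses 101 of 101 (binding).
Since reactor time is not tight, its dual is 0.
From A_Bᵀ y = c: 2·y_labor + 3·y_cooling = 24; 4·y_labor + 2·y_cooling = 40.
Solving: y_labor = 9, y_cooling = 2.
solvent A enters the basis when its profit ≥ yᵀa₃ = 9·4 + 2·3 = 42.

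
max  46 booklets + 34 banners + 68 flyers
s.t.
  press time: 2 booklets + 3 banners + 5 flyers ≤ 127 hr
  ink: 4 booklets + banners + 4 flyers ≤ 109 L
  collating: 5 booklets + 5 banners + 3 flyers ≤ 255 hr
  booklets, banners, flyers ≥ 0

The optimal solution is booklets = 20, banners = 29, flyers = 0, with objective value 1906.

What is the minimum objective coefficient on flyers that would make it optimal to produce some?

73

Check each constraint at x*: press time 127/127 (tight); ink 109/109 (tight); collating 245/255 (slack 10).
Slack constraints have shadow price 0 (complementary slackness).
The binding rows give the dual system: 2·y_press time + 4·y_ink = 46 and 3·y_press time + 1·y_ink = 34.
→ y_press time = 9 and y_ink = 7.
flyers enters the basis when its profit ≥ yᵀa₃ = 9·5 + 7·4 = 73.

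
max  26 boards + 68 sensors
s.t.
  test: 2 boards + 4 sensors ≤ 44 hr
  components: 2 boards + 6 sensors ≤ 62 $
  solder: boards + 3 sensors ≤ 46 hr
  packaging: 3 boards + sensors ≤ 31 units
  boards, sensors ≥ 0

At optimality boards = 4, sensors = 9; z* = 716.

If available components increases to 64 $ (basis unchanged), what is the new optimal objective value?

Check each constraint at x*: test 44/44 (tight); components 62/62 (tight); solder 31/46 (slack 15); packaging 21/31 (slack 10).
Since solder, packaging are not tight, their duals are 0.
The binding rows give the dual system: 2·y_test + 2·y_components = 26 and 4·y_test + 6·y_components = 68.
→ y_test = 5 and y_components = 8.
Δz = y_components·Δb = 8 × (2) = 16, so new z* = 716 + 16 = 732.

732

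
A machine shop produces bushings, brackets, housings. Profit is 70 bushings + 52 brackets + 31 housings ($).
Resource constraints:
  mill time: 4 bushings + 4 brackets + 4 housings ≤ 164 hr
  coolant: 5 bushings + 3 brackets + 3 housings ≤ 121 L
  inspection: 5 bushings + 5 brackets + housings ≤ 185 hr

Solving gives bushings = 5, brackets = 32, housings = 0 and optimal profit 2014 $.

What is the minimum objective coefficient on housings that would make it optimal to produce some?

Binding: coolant and inspection. Non-binding: mill time (16 unused).
By complementary slackness, y = 0 for the non-binding constraint.
Dual feasibility on the basic columns requires 5·y_coolant + 5·y_inspection = 70, 3·y_coolant + 5·y_inspection = 52.
→ y_coolant = 9 and y_inspection = 5.
housings enters the basis when its profit ≥ yᵀa₃ = 9·3 + 5·1 = 32.

32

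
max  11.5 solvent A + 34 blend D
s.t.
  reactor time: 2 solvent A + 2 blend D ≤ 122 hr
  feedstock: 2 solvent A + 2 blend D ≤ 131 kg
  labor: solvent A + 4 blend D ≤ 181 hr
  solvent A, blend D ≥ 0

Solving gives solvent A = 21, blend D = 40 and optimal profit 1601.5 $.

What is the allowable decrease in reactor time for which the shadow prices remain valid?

31.5

Binding constraints: reactor time, labor. The basis is B = [[2,2],[1,4]] with det 6.
Per unit decrease in reactor time, x* moves by d = (-0.6667, 0.1667).
The basis stays optimal until solvent A reaches 0; allowable decrease = 31.5 hr.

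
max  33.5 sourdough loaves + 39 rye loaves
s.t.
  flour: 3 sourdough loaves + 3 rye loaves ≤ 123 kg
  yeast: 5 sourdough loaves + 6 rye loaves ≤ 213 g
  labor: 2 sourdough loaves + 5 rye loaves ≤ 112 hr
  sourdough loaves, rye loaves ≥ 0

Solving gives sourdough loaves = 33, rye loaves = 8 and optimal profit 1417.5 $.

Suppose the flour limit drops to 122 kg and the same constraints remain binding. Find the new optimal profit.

Check each constraint at x*: flour 123/123 (tight); yeast 213/213 (tight); labor 106/112 (slack 6).
Slack constraints have shadow price 0 (complementary slackness).
Dual feasibility on the basic columns requires 3·y_flour + 5·y_yeast = 33.5, 3·y_flour + 6·y_yeast = 39.
→ y_flour = 2 and y_yeast = 5.5.
Δz = y_flour·Δb = 2 × (-1) = -2, so new z* = 1417.5 − 2 = 1415.5.

1415.5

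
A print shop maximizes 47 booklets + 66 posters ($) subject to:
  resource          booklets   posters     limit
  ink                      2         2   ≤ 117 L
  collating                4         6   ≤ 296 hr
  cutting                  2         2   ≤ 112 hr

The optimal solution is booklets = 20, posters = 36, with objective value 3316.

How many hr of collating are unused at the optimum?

collating used = 4·20 + 6·36 = 296; slack = 296 − 296 = 0.

0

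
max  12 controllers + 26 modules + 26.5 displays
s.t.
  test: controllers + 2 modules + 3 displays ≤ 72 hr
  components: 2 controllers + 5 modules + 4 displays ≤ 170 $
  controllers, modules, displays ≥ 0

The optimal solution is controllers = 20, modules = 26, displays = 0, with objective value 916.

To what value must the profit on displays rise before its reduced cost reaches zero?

32

At the optimum: test uses 72 of 72 (binding); components uses 170 of 170 (binding).
The binding rows give the dual system: 1·y_test + 2·y_components = 12 and 2·y_test + 5·y_components = 26.
→ y_test = 8 and y_components = 2.
displays enters the basis when its profit ≥ yᵀa₃ = 8·3 + 2·4 = 32.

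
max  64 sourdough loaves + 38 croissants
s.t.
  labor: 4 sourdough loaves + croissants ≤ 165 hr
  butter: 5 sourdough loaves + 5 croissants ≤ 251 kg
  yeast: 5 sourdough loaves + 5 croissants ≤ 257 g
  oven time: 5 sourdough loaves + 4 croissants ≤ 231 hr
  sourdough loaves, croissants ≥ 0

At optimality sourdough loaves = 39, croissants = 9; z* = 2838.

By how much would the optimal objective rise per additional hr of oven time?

8

Check each constraint at x*: labor 165/165 (tight); butter 240/251 (slack 11); yeast 240/257 (slack 17); oven time 231/231 (tight).
By complementary slackness, y = 0 for the non-binding constraints.
The binding rows give the dual system: 4·y_labor + 5·y_oven time = 64 and 1·y_labor + 4·y_oven time = 38.
This yields shadow prices y_labor = 6, y_oven time = 8.
Shadow price of oven time = 8.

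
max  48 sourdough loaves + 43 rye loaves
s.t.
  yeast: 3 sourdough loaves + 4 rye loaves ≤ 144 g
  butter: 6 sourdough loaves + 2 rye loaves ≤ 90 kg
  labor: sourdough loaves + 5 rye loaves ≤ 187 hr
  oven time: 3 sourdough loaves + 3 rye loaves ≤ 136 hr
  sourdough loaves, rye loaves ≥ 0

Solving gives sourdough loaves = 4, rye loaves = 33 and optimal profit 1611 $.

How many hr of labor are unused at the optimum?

labor used = 1·4 + 5·33 = 169; slack = 187 − 169 = 18.

18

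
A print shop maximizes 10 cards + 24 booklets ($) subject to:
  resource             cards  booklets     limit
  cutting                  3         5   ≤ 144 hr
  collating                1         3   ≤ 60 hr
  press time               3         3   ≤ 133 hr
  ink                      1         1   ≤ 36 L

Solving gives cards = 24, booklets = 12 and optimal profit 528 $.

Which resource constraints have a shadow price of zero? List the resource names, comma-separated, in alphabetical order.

cutting: 132/144 (slack 12)
collating: 60/60 (binding)
press time: 108/133 (slack 25)
ink: 36/36 (binding)
By complementary slackness, a constraint with positive slack has shadow price 0 → cutting, press time.

cutting, press time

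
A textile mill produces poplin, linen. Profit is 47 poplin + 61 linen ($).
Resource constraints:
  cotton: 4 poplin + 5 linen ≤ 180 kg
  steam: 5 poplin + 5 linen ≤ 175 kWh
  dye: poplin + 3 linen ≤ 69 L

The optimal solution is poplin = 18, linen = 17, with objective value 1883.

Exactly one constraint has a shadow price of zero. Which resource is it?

cotton: 157/180 (slack 23)
steam: 175/175 (binding)
dye: 69/69 (binding)
By complementary slackness, a constraint with positive slack has shadow price 0 → cotton.

cotton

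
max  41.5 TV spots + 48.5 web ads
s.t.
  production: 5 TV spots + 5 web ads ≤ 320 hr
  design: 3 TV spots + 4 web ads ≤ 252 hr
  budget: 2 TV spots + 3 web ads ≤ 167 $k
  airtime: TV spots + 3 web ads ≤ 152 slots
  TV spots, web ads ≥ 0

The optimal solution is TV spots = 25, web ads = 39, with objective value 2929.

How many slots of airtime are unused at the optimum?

airtime used = 1·25 + 3·39 = 142; slack = 152 − 142 = 10.

10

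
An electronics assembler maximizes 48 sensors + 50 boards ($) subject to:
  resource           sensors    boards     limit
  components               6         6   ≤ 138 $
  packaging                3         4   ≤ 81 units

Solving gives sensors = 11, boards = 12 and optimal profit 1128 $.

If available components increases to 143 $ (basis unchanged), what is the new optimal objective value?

Both components and packaging are binding at x*.
From A_Bᵀ y = c: 6·y_components + 3·y_packaging = 48; 6·y_components + 4·y_packaging = 50.
→ y_components = 7 and y_packaging = 2.
Δz = y_components·Δb = 7 × (5) = 35, so new z* = 1128 + 35 = 1163.

1163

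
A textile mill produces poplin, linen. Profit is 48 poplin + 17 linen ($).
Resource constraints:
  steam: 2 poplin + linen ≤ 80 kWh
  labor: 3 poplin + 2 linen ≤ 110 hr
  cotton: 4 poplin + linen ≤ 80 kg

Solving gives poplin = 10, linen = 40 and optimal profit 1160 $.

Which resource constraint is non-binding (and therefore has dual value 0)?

steam

steam: 60/80 (slack 20)
labor: 110/110 (binding)
cotton: 80/80 (binding)
By complementary slackness, a constraint with positive slack has shadow price 0 → steam.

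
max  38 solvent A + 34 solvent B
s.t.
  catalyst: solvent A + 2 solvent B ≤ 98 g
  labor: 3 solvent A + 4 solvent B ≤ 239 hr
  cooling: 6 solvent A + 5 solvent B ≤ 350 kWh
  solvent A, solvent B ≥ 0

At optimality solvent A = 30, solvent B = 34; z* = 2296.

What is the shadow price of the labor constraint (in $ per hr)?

0

Check each constraint at x*: catalyst 98/98 (tight); labor 226/239 (slack 13); cooling 350/350 (tight).
By complementary slackness, y = 0 for the non-binding constraint.
From A_Bᵀ y = c: 1·y_catalyst + 6·y_cooling = 38; 2·y_catalyst + 5·y_cooling = 34.
Solving: y_catalyst = 2, y_cooling = 6.
Shadow price of labor = 0.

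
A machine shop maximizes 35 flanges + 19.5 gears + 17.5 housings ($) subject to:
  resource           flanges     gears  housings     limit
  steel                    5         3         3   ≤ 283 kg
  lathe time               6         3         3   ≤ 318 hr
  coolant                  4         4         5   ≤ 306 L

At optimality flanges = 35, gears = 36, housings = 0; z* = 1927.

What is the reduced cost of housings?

-2

At the optimum: steel uses 283 of 283 (binding); lathe time uses 318 of 318 (binding); coolant uses 284 of 306 (slack = 22).
By complementary slackness, y = 0 for the non-binding constraint.
From A_Bᵀ y = c: 5·y_steel + 6·y_lathe time = 35; 3·y_steel + 3·y_lathe time = 19.5.
Solving: y_steel = 4, y_lathe time = 2.5.
Reduced cost of housings: c₃ − yᵀa₃ = 17.5 − (4·3 + 2.5·3) = 17.5 − 19.5 = -2.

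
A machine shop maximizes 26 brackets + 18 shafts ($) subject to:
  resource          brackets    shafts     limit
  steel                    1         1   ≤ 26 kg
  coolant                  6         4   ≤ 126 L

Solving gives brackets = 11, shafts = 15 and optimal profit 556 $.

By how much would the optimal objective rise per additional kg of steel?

Check each constraint at x*: steel 26/26 (tight); coolant 126/126 (tight).
From A_Bᵀ y = c: 1·y_steel + 6·y_coolant = 26; 1·y_steel + 4·y_coolant = 18.
Solving: y_steel = 2, y_coolant = 4.
Shadow price of steel = 2.

2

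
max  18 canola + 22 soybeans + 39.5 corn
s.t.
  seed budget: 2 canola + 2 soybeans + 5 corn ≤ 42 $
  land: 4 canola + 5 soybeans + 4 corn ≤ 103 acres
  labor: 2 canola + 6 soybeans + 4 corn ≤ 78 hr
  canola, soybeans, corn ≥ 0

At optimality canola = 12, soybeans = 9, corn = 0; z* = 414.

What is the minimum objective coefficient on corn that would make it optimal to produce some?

44

At the optimum: seed budget uses 42 of 42 (binding); land uses 93 of 103 (slack = 10); labor uses 78 of 78 (binding).
Slack constraints have shadow price 0 (complementary slackness).
From A_Bᵀ y = c: 2·y_seed budget + 2·y_labor = 18; 2·y_seed budget + 6·y_labor = 22.
→ y_seed budget = 8 and y_labor = 1.
corn enters the basis when its profit ≥ yᵀa₃ = 8·5 + 1·4 = 44.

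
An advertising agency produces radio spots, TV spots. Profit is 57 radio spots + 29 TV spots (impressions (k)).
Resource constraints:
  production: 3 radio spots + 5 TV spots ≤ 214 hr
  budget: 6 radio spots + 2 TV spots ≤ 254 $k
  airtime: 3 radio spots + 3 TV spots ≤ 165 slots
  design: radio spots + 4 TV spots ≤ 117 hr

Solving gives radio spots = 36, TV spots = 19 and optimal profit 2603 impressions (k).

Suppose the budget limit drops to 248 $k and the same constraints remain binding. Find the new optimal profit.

2561

Check each constraint at x*: production 203/214 (slack 11); budget 254/254 (tight); airtime 165/165 (tight); design 112/117 (slack 5).
Since production, design are not tight, their duals are 0.
Dual feasibility on the basic columns requires 6·y_budget + 3·y_airtime = 57, 2·y_budget + 3·y_airtime = 29.
This yields shadow prices y_budget = 7, y_airtime = 5.
Δz = y_budget·Δb = 7 × (-6) = -42, so new z* = 2603 − 42 = 2561.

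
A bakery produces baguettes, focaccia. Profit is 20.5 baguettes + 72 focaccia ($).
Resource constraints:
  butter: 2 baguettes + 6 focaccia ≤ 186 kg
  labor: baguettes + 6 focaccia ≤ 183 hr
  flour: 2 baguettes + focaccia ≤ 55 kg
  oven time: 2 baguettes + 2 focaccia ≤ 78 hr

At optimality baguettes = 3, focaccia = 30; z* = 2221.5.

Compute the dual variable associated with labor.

3.5

At the optimum: butter uses 186 of 186 (binding); labor uses 183 of 183 (binding); flour uses 36 of 55 (slack = 19); oven time uses 66 of 78 (slack = 12).
Slack constraints have shadow price 0 (complementary slackness).
The binding rows give the dual system: 2·y_butter + 1·y_labor = 20.5 and 6·y_butter + 6·y_labor = 72.
→ y_butter = 8.5 and y_labor = 3.5.
Shadow price of labor = 3.5.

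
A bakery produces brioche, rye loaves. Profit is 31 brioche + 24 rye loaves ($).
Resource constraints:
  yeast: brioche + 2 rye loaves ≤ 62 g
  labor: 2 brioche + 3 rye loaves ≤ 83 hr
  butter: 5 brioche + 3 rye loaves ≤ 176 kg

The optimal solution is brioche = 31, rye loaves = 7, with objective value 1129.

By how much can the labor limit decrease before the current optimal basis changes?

12.6

Binding constraints: labor, butter. The basis is B = [[2,3],[5,3]] with det -9.
Per unit decrease in labor, x* moves by d = (0.3333, -0.5556).
The basis stays optimal until rye loaves reaches 0; allowable decrease = 12.6 hr.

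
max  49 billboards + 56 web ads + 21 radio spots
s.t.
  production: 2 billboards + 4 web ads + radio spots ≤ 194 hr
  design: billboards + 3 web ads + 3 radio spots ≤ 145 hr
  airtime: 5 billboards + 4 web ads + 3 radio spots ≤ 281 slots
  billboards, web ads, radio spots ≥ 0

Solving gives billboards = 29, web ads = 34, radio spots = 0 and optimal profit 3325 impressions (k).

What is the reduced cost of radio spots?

-7

Binding: production and airtime. Non-binding: design (14 unused).
Since design is not tight, its dual is 0.
Dual feasibility on the basic columns requires 2·y_production + 5·y_airtime = 49, 4·y_production + 4·y_airtime = 56.
→ y_production = 7 and y_airtime = 7.
Reduced cost of radio spots: c₃ − yᵀa₃ = 21 − (7·1 + 7·3) = 21 − 28 = -7.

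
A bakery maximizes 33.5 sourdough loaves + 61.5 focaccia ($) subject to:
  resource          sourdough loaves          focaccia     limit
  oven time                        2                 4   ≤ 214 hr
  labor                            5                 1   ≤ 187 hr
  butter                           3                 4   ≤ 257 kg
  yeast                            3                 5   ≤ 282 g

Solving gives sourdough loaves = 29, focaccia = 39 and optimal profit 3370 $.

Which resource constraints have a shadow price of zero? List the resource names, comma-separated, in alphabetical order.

oven time: 214/214 (binding)
labor: 184/187 (slack 3)
butter: 243/257 (slack 14)
yeast: 282/282 (binding)
By complementary slackness, a constraint with positive slack has shadow price 0 → butter, labor.

butter, labor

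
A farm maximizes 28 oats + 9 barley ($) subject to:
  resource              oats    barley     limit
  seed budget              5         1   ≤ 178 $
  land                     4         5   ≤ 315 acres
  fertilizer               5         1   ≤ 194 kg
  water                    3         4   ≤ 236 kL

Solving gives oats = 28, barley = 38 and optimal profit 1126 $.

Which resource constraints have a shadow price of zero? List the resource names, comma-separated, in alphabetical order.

fertilizer, land

seed budget: 178/178 (binding)
land: 302/315 (slack 13)
fertilizer: 178/194 (slack 16)
water: 236/236 (binding)
By complementary slackness, a constraint with positive slack has shadow price 0 → fertilizer, land.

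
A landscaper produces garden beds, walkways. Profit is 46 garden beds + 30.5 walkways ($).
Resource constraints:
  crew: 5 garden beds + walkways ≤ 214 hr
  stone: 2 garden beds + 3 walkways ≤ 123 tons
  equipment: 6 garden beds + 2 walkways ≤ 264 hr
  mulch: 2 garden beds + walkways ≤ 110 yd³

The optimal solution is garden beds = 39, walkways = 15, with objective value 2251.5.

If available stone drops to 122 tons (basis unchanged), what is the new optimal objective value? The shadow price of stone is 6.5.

Δb = -1, so new z* = 2251.5 + (6.5)·(-1) = 2251.5 − 6.5 = 2245.

2245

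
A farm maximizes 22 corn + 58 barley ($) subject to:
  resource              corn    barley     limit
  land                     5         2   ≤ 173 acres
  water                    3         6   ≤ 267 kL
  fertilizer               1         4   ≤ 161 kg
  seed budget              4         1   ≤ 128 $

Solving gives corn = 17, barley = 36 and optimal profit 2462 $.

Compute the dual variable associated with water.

Check each constraint at x*: land 157/173 (slack 16); water 267/267 (tight); fertilizer 161/161 (tight); seed budget 104/128 (slack 24).
By complementary slackness, y = 0 for the non-binding constraints.
The binding rows give the dual system: 3·y_water + 1·y_fertilizer = 22 and 6·y_water + 4·y_fertilizer = 58.
Solving: y_water = 5, y_fertilizer = 7.
Shadow price of water = 5.

5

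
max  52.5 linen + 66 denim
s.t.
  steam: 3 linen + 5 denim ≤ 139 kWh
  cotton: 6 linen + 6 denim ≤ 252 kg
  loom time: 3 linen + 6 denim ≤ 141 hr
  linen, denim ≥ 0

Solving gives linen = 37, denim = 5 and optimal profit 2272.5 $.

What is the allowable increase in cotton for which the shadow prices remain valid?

Binding constraints: cotton, loom time. The basis is B = [[6,6],[3,6]] with det 18.
Per unit increase in cotton, x* moves by d = (0.3333, -0.1667).
The basis stays optimal until steam becomes binding; allowable increase = 18 kg.

18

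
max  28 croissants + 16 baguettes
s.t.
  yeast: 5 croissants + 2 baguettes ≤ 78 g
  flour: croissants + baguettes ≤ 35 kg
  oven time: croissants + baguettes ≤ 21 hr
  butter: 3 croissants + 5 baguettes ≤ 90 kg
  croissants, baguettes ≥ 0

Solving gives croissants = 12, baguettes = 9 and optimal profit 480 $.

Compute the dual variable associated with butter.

At the optimum: yeast uses 78 of 78 (binding); flour uses 21 of 35 (slack = 14); oven time uses 21 of 21 (binding); butter uses 81 of 90 (slack = 9).
Slack constraints have shadow price 0 (complementary slackness).
The binding rows give the dual system: 5·y_yeast + 1·y_oven time = 28 and 2·y_yeast + 1·y_oven time = 16.
This yields shadow prices y_yeast = 4, y_oven time = 8.
Shadow price of butter = 0.

0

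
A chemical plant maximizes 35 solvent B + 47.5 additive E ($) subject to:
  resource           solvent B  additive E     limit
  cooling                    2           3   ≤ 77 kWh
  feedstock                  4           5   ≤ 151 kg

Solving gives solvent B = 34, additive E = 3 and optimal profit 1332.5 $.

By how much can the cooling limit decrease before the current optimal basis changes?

1.5

Binding constraints: cooling, feedstock. The basis is B = [[2,3],[4,5]] with det -2.
Per unit decrease in cooling, x* moves by d = (2.5, -2).
The basis stays optimal until additive E reaches 0; allowable decrease = 1.5 kWh.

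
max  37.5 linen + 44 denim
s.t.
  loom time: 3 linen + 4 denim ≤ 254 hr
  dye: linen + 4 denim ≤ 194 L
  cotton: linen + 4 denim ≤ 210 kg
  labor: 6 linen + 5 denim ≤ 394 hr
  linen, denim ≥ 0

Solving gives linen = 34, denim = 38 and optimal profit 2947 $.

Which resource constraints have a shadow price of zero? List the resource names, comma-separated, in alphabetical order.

cotton, dye

loom time: 254/254 (binding)
dye: 186/194 (slack 8)
cotton: 186/210 (slack 24)
labor: 394/394 (binding)
By complementary slackness, a constraint with positive slack has shadow price 0 → cotton, dye.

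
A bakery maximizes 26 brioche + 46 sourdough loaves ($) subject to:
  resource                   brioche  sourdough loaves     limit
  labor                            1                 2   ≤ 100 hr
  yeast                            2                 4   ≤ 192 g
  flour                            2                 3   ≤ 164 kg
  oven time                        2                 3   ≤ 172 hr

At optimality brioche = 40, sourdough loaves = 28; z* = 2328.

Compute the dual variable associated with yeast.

At the optimum: labor uses 96 of 100 (slack = 4); yeast uses 192 of 192 (binding); flour uses 164 of 164 (binding); oven time uses 164 of 172 (slack = 8).
Since labor, oven time are not tight, their duals are 0.
Dual feasibility on the basic columns requires 2·y_yeast + 2·y_flour = 26, 4·y_yeast + 3·y_flour = 46.
→ y_yeast = 7 and y_flour = 6.
Shadow price of yeast = 7.

7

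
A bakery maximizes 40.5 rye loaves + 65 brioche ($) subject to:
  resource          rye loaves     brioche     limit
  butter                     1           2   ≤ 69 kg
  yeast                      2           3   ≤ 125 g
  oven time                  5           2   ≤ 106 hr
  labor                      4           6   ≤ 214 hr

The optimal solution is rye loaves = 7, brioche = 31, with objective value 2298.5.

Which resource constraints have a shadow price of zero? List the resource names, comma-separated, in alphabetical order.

butter: 69/69 (binding)
yeast: 107/125 (slack 18)
oven time: 97/106 (slack 9)
labor: 214/214 (binding)
By complementary slackness, a constraint with positive slack has shadow price 0 → oven time, yeast.

oven time, yeast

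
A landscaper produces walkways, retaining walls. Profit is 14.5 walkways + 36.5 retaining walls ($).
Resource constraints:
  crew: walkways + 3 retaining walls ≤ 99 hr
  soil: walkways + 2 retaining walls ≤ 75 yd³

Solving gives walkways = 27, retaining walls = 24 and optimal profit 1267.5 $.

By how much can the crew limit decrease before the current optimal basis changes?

Binding constraints: crew, soil. The basis is B = [[1,3],[1,2]] with det -1.
Per unit decrease in crew, x* moves by d = (2, -1).
The basis stays optimal until retaining walls reaches 0; allowable decrease = 24 hr.

24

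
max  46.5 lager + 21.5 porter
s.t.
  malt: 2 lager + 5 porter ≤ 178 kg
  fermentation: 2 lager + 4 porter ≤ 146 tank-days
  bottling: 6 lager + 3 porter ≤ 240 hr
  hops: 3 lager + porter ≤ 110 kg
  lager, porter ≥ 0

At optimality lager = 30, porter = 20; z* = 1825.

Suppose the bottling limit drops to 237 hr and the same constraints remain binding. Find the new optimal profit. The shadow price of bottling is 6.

1807

Δb = -3, so new z* = 1825 + (6)·(-3) = 1825 − 18 = 1807.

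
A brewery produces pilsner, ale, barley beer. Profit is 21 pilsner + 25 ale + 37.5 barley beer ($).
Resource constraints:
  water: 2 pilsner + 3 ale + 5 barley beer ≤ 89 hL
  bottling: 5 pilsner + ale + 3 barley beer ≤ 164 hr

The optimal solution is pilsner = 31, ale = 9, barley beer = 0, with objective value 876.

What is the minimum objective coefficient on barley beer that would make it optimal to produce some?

43

Both water and bottling are binding at x*.
From A_Bᵀ y = c: 2·y_water + 5·y_bottling = 21; 3·y_water + 1·y_bottling = 25.
→ y_water = 8 and y_bottling = 1.
barley beer enters the basis when its profit ≥ yᵀa₃ = 8·5 + 1·3 = 43.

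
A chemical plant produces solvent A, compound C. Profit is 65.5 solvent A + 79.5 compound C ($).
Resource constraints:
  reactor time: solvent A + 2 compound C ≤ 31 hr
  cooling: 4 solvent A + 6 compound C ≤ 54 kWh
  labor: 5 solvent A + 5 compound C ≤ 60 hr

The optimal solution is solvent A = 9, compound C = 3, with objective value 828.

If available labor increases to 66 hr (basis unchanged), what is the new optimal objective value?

Check each constraint at x*: reactor time 15/31 (slack 16); cooling 54/54 (tight); labor 60/60 (tight).
Since reactor time is not tight, its dual is 0.
From A_Bᵀ y = c: 4·y_cooling + 5·y_labor = 65.5; 6·y_cooling + 5·y_labor = 79.5.
Solving: y_cooling = 7, y_labor = 7.5.
Δz = y_labor·Δb = 7.5 × (6) = 45, so new z* = 828 + 45 = 873.

873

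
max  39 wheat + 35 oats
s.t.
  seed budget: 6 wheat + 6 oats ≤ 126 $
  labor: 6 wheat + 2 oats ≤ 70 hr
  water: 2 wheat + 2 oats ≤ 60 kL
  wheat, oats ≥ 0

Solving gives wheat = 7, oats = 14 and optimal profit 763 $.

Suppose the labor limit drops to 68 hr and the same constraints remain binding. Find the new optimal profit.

761

Binding: seed budget and labor. Non-binding: water (18 unused).
By complementary slackness, y = 0 for the non-binding constraint.
Dual feasibility on the basic columns requires 6·y_seed budget + 6·y_labor = 39, 6·y_seed budget + 2·y_labor = 35.
Solving: y_seed budget = 5.5, y_labor = 1.
Δz = y_labor·Δb = 1 × (-2) = -2, so new z* = 763 − 2 = 761.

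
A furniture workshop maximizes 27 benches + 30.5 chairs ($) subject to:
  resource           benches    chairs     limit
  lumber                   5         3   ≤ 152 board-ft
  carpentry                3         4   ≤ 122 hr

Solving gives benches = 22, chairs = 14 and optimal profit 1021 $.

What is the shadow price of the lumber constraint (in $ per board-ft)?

1.5

Both lumber and carpentry are binding at x*.
From A_Bᵀ y = c: 5·y_lumber + 3·y_carpentry = 27; 3·y_lumber + 4·y_carpentry = 30.5.
Solving: y_lumber = 1.5, y_carpentry = 6.5.
Shadow price of lumber = 1.5.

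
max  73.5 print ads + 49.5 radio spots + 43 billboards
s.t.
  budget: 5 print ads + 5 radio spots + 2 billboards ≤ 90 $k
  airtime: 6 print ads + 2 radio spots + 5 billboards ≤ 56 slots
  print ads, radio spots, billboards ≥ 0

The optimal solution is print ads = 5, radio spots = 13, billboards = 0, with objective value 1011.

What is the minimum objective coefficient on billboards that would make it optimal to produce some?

45

At the optimum: budget uses 90 of 90 (binding); airtime uses 56 of 56 (binding).
From A_Bᵀ y = c: 5·y_budget + 6·y_airtime = 73.5; 5·y_budget + 2·y_airtime = 49.5.
This yields shadow prices y_budget = 7.5, y_airtime = 6.
billboards enters the basis when its profit ≥ yᵀa₃ = 7.5·2 + 6·5 = 45.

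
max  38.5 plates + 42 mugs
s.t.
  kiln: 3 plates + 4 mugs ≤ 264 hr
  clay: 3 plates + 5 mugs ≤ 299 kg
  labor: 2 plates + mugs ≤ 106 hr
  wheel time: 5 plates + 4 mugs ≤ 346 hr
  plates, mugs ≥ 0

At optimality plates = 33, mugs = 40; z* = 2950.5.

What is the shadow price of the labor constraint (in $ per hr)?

9.5

At the optimum: kiln uses 259 of 264 (slack = 5); clay uses 299 of 299 (binding); labor uses 106 of 106 (binding); wheel time uses 325 of 346 (slack = 21).
Slack constraints have shadow price 0 (complementary slackness).
The binding rows give the dual system: 3·y_clay + 2·y_labor = 38.5 and 5·y_clay + 1·y_labor = 42.
This yields shadow prices y_clay = 6.5, y_labor = 9.5.
Shadow price of labor = 9.5.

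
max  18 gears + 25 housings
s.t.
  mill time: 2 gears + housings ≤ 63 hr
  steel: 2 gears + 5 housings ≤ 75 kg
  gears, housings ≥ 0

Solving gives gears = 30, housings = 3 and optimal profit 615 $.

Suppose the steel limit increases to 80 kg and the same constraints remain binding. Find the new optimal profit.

635

At the optimum: mill time uses 63 of 63 (binding); steel uses 75 of 75 (binding).
The binding rows give the dual system: 2·y_mill time + 2·y_steel = 18 and 1·y_mill time + 5·y_steel = 25.
This yields shadow prices y_mill time = 5, y_steel = 4.
Δz = y_steel·Δb = 4 × (5) = 20, so new z* = 615 + 20 = 635.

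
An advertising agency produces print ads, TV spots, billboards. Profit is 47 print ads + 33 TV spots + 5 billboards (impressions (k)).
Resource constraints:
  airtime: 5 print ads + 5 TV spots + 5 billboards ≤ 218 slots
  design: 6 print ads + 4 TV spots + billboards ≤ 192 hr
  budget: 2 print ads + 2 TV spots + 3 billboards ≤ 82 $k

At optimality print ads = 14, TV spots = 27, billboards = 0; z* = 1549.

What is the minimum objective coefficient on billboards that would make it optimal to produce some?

14.5

At the optimum: airtime uses 205 of 218 (slack = 13); design uses 192 of 192 (binding); budget uses 82 of 82 (binding).
Slack constraints have shadow price 0 (complementary slackness).
The binding rows give the dual system: 6·y_design + 2·y_budget = 47 and 4·y_design + 2·y_budget = 33.
→ y_design = 7 and y_budget = 2.5.
billboards enters the basis when its profit ≥ yᵀa₃ = 7·1 + 2.5·3 = 14.5.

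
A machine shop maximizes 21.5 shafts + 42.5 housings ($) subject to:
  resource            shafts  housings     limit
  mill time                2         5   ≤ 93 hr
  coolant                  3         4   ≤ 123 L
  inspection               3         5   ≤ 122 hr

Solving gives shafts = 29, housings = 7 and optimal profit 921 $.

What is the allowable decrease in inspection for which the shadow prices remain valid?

Binding constraints: mill time, inspection. The basis is B = [[2,5],[3,5]] with det -5.
Per unit decrease in inspection, x* moves by d = (-1, 0.4).
The basis stays optimal until shafts reaches 0; allowable decrease = 29 hr.

29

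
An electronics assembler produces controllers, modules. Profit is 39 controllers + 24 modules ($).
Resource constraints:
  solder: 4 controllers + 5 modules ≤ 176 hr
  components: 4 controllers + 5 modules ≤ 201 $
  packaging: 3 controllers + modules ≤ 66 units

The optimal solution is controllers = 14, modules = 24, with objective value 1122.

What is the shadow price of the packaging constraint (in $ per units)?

Check each constraint at x*: solder 176/176 (tight); components 176/201 (slack 25); packaging 66/66 (tight).
Slack constraints have shadow price 0 (complementary slackness).
The binding rows give the dual system: 4·y_solder + 3·y_packaging = 39 and 5·y_solder + 1·y_packaging = 24.
This yields shadow prices y_solder = 3, y_packaging = 9.
Shadow price of packaging = 9.

9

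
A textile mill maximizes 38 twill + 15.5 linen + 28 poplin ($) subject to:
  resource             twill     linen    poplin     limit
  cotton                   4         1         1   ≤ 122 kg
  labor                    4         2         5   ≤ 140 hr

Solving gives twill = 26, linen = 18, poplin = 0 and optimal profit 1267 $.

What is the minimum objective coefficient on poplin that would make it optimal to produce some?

At the optimum: cotton uses 122 of 122 (binding); labor uses 140 of 140 (binding).
Dual feasibility on the basic columns requires 4·y_cotton + 4·y_labor = 38, 1·y_cotton + 2·y_labor = 15.5.
This yields shadow prices y_cotton = 3.5, y_labor = 6.
poplin enters the basis when its profit ≥ yᵀa₃ = 3.5·1 + 6·5 = 33.5.

33.5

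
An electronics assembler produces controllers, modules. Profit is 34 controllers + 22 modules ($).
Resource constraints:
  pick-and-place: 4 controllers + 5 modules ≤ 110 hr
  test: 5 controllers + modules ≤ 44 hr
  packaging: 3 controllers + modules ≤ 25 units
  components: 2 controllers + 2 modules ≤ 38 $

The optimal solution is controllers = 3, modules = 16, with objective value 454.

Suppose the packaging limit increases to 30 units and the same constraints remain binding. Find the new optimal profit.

Check each constraint at x*: pick-and-place 92/110 (slack 18); test 31/44 (slack 13); packaging 25/25 (tight); components 38/38 (tight).
Slack constraints have shadow price 0 (complementary slackness).
The binding rows give the dual system: 3·y_packaging + 2·y_components = 34 and 1·y_packaging + 2·y_components = 22.
→ y_packaging = 6 and y_components = 8.
Δz = y_packaging·Δb = 6 × (5) = 30, so new z* = 454 + 30 = 484.

484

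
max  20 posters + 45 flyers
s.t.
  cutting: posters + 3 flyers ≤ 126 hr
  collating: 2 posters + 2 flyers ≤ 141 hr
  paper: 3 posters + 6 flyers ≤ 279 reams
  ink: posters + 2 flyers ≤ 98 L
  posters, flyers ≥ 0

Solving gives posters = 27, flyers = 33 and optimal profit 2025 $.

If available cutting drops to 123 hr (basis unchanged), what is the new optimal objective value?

2010

Check each constraint at x*: cutting 126/126 (tight); collating 120/141 (slack 21); paper 279/279 (tight); ink 93/98 (slack 5).
By complementary slackness, y = 0 for the non-binding constraints.
The binding rows give the dual system: 1·y_cutting + 3·y_paper = 20 and 3·y_cutting + 6·y_paper = 45.
→ y_cutting = 5 and y_paper = 5.
Δz = y_cutting·Δb = 5 × (-3) = -15, so new z* = 2025 − 15 = 2010.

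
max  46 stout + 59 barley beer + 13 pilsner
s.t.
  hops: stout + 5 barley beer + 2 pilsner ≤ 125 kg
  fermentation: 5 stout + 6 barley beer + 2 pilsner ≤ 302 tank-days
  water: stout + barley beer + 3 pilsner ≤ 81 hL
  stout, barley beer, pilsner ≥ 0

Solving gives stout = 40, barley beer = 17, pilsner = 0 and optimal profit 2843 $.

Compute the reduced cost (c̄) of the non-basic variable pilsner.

-7

Binding: hops and fermentation. Non-binding: water (24 unused).
By complementary slackness, y = 0 for the non-binding constraint.
From A_Bᵀ y = c: 1·y_hops + 5·y_fermentation = 46; 5·y_hops + 6·y_fermentation = 59.
This yields shadow prices y_hops = 1, y_fermentation = 9.
Reduced cost of pilsner: c₃ − yᵀa₃ = 13 − (1·2 + 9·2) = 13 − 20 = -7.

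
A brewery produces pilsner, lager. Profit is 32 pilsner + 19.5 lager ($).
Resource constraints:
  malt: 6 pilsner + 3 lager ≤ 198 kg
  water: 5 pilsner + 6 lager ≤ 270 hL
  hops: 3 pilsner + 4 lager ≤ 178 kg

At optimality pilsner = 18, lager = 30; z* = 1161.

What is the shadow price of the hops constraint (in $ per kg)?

0

At the optimum: malt uses 198 of 198 (binding); water uses 270 of 270 (binding); hops uses 174 of 178 (slack = 4).
By complementary slackness, y = 0 for the non-binding constraint.
From A_Bᵀ y = c: 6·y_malt + 5·y_water = 32; 3·y_malt + 6·y_water = 19.5.
→ y_malt = 4.5 and y_water = 1.
Shadow price of hops = 0.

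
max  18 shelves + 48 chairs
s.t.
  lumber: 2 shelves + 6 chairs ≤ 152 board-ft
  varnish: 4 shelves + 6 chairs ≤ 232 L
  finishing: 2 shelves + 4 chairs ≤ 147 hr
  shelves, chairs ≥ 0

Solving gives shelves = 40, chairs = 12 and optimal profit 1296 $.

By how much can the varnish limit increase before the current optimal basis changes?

Binding constraints: lumber, varnish. The basis is B = [[2,6],[4,6]] with det -12.
Per unit increase in varnish, x* moves by d = (0.5, -0.1667).
The basis stays optimal until finishing becomes binding; allowable increase = 57 L.

57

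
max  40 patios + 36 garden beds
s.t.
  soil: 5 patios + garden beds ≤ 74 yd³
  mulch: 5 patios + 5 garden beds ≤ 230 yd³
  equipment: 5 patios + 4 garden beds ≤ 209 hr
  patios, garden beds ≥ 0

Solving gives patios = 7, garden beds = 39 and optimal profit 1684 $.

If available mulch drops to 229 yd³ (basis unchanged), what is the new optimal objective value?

1677

At the optimum: soil uses 74 of 74 (binding); mulch uses 230 of 230 (binding); equipment uses 191 of 209 (slack = 18).
By complementary slackness, y = 0 for the non-binding constraint.
Dual feasibility on the basic columns requires 5·y_soil + 5·y_mulch = 40, 1·y_soil + 5·y_mulch = 36.
→ y_soil = 1 and y_mulch = 7.
Δz = y_mulch·Δb = 7 × (-1) = -7, so new z* = 1684 − 7 = 1677.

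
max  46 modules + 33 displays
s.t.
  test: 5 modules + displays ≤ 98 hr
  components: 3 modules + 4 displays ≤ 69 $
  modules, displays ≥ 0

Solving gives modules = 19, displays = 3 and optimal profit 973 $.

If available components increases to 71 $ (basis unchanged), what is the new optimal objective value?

Both test and components are binding at x*.
From A_Bᵀ y = c: 5·y_test + 3·y_components = 46; 1·y_test + 4·y_components = 33.
This yields shadow prices y_test = 5, y_components = 7.
Δz = y_components·Δb = 7 × (2) = 14, so new z* = 973 + 14 = 987.

987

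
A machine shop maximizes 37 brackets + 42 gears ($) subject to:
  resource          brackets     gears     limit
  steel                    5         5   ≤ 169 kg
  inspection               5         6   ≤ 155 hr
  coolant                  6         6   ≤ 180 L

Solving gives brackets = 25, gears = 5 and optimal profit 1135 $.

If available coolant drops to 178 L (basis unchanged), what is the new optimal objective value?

At the optimum: steel uses 150 of 169 (slack = 19); inspection uses 155 of 155 (binding); coolant uses 180 of 180 (binding).
Slack constraints have shadow price 0 (complementary slackness).
Dual feasibility on the basic columns requires 5·y_inspection + 6·y_coolant = 37, 6·y_inspection + 6·y_coolant = 42.
→ y_inspection = 5 and y_coolant = 2.
Δz = y_coolant·Δb = 2 × (-2) = -4, so new z* = 1135 − 4 = 1131.

1131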